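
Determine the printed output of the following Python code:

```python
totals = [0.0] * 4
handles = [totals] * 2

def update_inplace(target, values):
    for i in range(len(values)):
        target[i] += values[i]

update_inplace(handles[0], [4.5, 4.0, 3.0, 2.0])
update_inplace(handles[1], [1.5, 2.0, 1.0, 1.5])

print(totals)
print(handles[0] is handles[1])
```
[6.0, 6.0, 4.0, 3.5]
True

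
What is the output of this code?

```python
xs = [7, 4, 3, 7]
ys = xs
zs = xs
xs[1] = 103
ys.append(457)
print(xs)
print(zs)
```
[7, 103, 3, 7, 457]
[7, 103, 3, 7, 457]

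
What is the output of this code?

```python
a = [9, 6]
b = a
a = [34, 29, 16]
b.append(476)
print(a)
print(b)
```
[34, 29, 16]
[9, 6, 476]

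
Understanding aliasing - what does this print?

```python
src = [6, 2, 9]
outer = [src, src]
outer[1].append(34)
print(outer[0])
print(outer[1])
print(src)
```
[6, 2, 9, 34]
[6, 2, 9, 34]
[6, 2, 9, 34]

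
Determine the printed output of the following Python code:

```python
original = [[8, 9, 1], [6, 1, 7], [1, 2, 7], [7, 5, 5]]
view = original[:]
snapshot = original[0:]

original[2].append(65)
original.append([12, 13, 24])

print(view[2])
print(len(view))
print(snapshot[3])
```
[1, 2, 7, 65]
4
[7, 5, 5]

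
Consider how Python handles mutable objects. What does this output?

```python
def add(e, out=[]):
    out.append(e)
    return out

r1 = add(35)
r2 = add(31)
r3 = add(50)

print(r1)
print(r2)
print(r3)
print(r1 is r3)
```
[35, 31, 50]
[35, 31, 50]
[35, 31, 50]
True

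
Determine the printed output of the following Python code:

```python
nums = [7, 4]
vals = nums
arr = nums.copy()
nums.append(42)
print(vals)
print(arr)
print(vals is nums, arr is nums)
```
[7, 4, 42]
[7, 4]
True False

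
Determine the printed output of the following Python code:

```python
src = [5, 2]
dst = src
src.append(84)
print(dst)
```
[5, 2, 84]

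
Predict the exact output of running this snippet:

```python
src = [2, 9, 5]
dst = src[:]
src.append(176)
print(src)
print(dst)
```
[2, 9, 5, 176]
[2, 9, 5]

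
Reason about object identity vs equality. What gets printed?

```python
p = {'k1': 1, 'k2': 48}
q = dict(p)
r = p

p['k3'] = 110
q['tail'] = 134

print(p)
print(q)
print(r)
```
{'k1': 1, 'k2': 48, 'k3': 110}
{'k1': 1, 'k2': 48, 'tail': 134}
{'k1': 1, 'k2': 48, 'k3': 110}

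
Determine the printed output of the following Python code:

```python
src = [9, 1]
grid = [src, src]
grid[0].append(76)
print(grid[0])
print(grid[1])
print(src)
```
[9, 1, 76]
[9, 1, 76]
[9, 1, 76]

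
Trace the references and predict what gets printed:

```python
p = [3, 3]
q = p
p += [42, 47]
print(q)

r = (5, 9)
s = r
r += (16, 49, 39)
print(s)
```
[3, 3, 42, 47]
(5, 9)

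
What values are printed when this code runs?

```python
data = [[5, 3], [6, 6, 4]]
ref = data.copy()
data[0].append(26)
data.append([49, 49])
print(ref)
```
[[5, 3, 26], [6, 6, 4]]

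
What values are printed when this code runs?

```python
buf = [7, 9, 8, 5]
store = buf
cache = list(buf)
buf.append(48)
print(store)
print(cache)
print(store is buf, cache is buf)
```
[7, 9, 8, 5, 48]
[7, 9, 8, 5]
True False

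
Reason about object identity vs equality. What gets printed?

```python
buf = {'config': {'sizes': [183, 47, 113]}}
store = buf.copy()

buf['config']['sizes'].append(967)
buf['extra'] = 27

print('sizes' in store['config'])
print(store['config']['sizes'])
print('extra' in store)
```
True
[183, 47, 113, 967]
False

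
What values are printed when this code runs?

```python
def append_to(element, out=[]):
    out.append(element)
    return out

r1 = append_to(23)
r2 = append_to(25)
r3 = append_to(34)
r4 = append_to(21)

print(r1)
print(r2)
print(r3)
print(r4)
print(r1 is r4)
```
[23, 25, 34, 21]
[23, 25, 34, 21]
[23, 25, 34, 21]
[23, 25, 34, 21]
True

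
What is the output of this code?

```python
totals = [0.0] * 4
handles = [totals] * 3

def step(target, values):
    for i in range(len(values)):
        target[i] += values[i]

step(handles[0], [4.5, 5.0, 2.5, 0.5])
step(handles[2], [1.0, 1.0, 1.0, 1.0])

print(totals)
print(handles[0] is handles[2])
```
[5.5, 6.0, 3.5, 1.5]
True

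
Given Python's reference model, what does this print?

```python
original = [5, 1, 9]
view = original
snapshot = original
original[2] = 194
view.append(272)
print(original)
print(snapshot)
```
[5, 1, 194, 272]
[5, 1, 194, 272]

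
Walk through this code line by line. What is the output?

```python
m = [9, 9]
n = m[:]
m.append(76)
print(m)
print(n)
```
[9, 9, 76]
[9, 9]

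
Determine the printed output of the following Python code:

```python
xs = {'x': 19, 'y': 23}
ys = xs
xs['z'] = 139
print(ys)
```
{'x': 19, 'y': 23, 'z': 139}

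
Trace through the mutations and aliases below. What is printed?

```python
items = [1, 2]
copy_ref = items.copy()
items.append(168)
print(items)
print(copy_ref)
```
[1, 2, 168]
[1, 2]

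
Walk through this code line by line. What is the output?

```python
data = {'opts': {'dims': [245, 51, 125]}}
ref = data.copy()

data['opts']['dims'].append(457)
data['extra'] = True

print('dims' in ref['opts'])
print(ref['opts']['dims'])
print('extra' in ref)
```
True
[245, 51, 125, 457]
False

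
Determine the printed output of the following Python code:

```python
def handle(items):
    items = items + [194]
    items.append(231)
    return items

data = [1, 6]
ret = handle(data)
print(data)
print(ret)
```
[1, 6]
[1, 6, 194, 231]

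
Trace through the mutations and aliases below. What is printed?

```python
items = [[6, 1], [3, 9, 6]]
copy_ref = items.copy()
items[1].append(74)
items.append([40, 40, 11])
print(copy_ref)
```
[[6, 1], [3, 9, 6, 74]]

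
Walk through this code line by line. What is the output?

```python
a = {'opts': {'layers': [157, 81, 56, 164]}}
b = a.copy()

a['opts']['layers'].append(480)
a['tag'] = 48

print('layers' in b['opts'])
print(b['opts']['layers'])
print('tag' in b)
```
True
[157, 81, 56, 164, 480]
False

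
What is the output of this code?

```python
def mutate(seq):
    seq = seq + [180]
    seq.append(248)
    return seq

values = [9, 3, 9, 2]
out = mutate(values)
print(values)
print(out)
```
[9, 3, 9, 2]
[9, 3, 9, 2, 180, 248]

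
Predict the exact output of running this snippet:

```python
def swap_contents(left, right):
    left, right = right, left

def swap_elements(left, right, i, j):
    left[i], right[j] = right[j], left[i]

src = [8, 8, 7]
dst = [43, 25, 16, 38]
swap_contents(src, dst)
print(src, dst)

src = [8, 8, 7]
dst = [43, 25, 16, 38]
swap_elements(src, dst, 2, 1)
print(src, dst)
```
[8, 8, 7] [43, 25, 16, 38]
[8, 8, 25] [43, 7, 16, 38]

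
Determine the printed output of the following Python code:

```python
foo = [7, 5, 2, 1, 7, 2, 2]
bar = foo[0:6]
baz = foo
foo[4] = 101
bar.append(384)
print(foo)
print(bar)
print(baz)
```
[7, 5, 2, 1, 101, 2, 2]
[7, 5, 2, 1, 7, 2, 384]
[7, 5, 2, 1, 101, 2, 2]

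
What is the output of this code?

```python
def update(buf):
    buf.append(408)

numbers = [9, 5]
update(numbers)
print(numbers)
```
[9, 5, 408]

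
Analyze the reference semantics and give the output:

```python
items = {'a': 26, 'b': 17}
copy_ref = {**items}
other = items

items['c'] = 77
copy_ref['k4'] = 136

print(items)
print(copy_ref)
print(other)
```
{'a': 26, 'b': 17, 'c': 77}
{'a': 26, 'b': 17, 'k4': 136}
{'a': 26, 'b': 17, 'c': 77}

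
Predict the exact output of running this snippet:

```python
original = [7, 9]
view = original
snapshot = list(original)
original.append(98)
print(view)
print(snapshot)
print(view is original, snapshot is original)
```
[7, 9, 98]
[7, 9]
True False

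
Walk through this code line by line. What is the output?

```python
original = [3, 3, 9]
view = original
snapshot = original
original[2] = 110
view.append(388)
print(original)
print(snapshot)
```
[3, 3, 110, 388]
[3, 3, 110, 388]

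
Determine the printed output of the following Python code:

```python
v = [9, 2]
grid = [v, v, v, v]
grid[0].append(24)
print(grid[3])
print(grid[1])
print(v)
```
[9, 2, 24]
[9, 2, 24]
[9, 2, 24]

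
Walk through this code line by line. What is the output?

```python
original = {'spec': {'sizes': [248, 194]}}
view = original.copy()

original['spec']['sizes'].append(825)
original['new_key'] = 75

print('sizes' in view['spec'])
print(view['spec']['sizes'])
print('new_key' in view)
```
True
[248, 194, 825]
False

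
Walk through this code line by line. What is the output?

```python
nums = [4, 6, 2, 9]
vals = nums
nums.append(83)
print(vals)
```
[4, 6, 2, 9, 83]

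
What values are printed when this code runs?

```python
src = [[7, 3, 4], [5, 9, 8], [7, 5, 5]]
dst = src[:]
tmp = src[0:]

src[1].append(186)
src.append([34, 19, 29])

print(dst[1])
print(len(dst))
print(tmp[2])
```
[5, 9, 8, 186]
3
[7, 5, 5]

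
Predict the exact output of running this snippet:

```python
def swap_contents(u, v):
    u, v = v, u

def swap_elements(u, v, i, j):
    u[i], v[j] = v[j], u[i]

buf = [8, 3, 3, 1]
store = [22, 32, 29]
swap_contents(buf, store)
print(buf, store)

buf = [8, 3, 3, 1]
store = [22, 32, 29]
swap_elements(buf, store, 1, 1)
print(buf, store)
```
[8, 3, 3, 1] [22, 32, 29]
[8, 32, 3, 1] [22, 3, 29]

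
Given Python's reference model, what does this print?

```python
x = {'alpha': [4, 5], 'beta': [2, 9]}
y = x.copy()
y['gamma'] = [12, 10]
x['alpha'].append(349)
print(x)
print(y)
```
{'alpha': [4, 5, 349], 'beta': [2, 9]}
{'alpha': [4, 5, 349], 'beta': [2, 9], 'gamma': [12, 10]}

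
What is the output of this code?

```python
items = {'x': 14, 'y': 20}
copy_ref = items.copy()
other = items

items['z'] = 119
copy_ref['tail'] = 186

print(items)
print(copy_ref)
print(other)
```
{'x': 14, 'y': 20, 'z': 119}
{'x': 14, 'y': 20, 'tail': 186}
{'x': 14, 'y': 20, 'z': 119}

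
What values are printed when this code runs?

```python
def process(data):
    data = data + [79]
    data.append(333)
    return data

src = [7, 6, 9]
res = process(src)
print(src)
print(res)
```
[7, 6, 9]
[7, 6, 9, 79, 333]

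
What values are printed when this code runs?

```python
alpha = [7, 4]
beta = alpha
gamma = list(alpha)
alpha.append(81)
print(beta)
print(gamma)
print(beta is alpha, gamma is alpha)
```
[7, 4, 81]
[7, 4]
True False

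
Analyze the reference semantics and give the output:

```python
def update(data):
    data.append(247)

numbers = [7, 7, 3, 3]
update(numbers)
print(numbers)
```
[7, 7, 3, 3, 247]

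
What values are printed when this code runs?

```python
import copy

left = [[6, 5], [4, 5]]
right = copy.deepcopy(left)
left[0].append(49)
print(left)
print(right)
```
[[6, 5, 49], [4, 5]]
[[6, 5], [4, 5]]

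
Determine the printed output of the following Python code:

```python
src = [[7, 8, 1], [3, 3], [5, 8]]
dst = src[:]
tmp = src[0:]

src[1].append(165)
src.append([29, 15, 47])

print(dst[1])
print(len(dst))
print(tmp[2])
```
[3, 3, 165]
3
[5, 8]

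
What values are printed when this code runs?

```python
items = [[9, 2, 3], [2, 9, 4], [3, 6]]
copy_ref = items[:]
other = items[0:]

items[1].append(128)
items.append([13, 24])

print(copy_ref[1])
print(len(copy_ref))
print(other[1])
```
[2, 9, 4, 128]
3
[2, 9, 4, 128]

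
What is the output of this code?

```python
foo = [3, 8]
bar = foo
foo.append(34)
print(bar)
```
[3, 8, 34]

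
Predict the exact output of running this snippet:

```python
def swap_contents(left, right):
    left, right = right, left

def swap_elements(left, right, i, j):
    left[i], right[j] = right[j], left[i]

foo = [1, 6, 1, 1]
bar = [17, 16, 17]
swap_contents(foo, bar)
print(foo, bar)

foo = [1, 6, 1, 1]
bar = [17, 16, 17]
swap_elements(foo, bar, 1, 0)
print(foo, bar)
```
[1, 6, 1, 1] [17, 16, 17]
[1, 17, 1, 1] [6, 16, 17]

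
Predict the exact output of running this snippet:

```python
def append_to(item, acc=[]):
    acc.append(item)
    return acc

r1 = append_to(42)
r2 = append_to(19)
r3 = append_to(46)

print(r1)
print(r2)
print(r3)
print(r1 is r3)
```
[42, 19, 46]
[42, 19, 46]
[42, 19, 46]
True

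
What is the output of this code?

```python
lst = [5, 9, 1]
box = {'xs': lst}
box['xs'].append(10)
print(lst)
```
[5, 9, 1, 10]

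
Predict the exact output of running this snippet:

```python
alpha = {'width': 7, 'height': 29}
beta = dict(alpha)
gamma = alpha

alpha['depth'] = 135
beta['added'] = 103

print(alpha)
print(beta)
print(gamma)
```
{'width': 7, 'height': 29, 'depth': 135}
{'width': 7, 'height': 29, 'added': 103}
{'width': 7, 'height': 29, 'depth': 135}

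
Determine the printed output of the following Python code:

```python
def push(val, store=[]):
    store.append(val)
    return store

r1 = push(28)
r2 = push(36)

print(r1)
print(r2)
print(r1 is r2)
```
[28, 36]
[28, 36]
True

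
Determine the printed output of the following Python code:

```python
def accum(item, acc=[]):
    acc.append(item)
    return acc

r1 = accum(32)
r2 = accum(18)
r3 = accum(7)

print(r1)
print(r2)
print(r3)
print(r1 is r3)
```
[32, 18, 7]
[32, 18, 7]
[32, 18, 7]
True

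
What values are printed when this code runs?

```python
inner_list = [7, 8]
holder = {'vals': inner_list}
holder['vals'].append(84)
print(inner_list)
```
[7, 8, 84]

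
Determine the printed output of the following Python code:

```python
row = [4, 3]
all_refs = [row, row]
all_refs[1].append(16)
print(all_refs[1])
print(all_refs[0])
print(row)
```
[4, 3, 16]
[4, 3, 16]
[4, 3, 16]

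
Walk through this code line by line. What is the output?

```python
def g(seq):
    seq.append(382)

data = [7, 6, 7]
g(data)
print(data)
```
[7, 6, 7, 382]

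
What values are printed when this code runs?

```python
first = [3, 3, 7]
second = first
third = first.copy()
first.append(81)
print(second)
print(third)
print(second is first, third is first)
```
[3, 3, 7, 81]
[3, 3, 7]
True False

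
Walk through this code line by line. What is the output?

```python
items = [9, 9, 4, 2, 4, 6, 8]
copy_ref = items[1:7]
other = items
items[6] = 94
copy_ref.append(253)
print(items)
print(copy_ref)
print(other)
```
[9, 9, 4, 2, 4, 6, 94]
[9, 4, 2, 4, 6, 8, 253]
[9, 9, 4, 2, 4, 6, 94]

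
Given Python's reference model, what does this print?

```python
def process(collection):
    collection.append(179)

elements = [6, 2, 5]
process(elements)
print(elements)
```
[6, 2, 5, 179]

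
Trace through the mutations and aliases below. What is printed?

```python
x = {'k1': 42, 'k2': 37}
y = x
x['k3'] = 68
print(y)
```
{'k1': 42, 'k2': 37, 'k3': 68}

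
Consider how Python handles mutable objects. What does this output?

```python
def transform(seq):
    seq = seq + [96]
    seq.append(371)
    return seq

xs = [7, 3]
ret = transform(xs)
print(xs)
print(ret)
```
[7, 3]
[7, 3, 96, 371]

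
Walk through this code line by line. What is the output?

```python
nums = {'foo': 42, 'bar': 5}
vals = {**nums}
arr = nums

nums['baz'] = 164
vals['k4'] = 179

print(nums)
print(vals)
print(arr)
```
{'foo': 42, 'bar': 5, 'baz': 164}
{'foo': 42, 'bar': 5, 'k4': 179}
{'foo': 42, 'bar': 5, 'baz': 164}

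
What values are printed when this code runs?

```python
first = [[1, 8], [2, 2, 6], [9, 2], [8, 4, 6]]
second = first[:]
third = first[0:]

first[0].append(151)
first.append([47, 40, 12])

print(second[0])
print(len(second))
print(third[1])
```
[1, 8, 151]
4
[2, 2, 6]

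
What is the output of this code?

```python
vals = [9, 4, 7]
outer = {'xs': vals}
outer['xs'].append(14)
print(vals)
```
[9, 4, 7, 14]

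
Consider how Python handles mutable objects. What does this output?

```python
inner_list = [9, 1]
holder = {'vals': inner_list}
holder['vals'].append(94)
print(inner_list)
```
[9, 1, 94]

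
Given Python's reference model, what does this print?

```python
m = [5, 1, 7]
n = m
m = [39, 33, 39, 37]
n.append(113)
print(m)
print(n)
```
[39, 33, 39, 37]
[5, 1, 7, 113]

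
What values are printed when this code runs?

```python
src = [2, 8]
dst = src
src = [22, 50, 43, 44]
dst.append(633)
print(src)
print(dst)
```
[22, 50, 43, 44]
[2, 8, 633]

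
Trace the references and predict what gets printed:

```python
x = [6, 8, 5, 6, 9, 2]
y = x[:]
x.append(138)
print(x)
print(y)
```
[6, 8, 5, 6, 9, 2, 138]
[6, 8, 5, 6, 9, 2]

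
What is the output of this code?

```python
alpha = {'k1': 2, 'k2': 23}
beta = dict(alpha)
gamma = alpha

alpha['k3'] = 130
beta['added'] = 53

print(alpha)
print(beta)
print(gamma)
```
{'k1': 2, 'k2': 23, 'k3': 130}
{'k1': 2, 'k2': 23, 'added': 53}
{'k1': 2, 'k2': 23, 'k3': 130}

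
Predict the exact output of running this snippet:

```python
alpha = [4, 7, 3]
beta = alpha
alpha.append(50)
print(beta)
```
[4, 7, 3, 50]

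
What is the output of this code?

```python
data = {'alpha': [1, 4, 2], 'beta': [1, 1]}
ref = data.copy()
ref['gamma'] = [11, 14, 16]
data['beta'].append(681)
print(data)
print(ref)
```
{'alpha': [1, 4, 2], 'beta': [1, 1, 681]}
{'alpha': [1, 4, 2], 'beta': [1, 1, 681], 'gamma': [11, 14, 16]}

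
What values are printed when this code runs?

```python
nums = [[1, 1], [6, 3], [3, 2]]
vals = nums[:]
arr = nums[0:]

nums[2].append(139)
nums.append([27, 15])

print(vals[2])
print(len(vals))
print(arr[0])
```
[3, 2, 139]
3
[1, 1]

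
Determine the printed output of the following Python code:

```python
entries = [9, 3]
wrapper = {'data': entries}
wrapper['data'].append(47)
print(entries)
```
[9, 3, 47]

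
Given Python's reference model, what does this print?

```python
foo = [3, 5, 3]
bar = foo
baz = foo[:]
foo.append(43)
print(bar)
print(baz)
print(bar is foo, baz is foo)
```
[3, 5, 3, 43]
[3, 5, 3]
True False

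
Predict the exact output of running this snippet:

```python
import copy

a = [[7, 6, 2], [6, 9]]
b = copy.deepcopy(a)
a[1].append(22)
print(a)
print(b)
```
[[7, 6, 2], [6, 9, 22]]
[[7, 6, 2], [6, 9]]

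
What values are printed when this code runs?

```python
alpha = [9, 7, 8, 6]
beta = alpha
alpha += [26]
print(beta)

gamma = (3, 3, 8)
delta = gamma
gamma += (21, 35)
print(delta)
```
[9, 7, 8, 6, 26]
(3, 3, 8)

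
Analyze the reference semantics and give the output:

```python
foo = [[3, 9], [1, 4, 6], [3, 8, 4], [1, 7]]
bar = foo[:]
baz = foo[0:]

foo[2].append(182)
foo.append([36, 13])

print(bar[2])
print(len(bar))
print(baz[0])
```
[3, 8, 4, 182]
4
[3, 9]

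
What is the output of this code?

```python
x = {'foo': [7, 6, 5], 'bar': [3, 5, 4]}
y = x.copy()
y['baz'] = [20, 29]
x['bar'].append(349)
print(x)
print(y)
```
{'foo': [7, 6, 5], 'bar': [3, 5, 4, 349]}
{'foo': [7, 6, 5], 'bar': [3, 5, 4, 349], 'baz': [20, 29]}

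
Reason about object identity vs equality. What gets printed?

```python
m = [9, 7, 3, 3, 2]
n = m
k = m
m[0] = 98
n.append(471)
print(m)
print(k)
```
[98, 7, 3, 3, 2, 471]
[98, 7, 3, 3, 2, 471]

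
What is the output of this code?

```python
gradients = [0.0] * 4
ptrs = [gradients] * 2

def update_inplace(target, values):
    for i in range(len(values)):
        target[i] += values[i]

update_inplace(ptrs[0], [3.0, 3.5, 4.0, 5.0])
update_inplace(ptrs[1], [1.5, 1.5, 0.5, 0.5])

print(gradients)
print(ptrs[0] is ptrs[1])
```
[4.5, 5.0, 4.5, 5.5]
True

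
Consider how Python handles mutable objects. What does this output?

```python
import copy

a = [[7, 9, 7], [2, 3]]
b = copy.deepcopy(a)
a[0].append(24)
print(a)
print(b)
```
[[7, 9, 7, 24], [2, 3]]
[[7, 9, 7], [2, 3]]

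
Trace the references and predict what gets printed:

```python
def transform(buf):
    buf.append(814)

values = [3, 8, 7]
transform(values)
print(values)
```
[3, 8, 7, 814]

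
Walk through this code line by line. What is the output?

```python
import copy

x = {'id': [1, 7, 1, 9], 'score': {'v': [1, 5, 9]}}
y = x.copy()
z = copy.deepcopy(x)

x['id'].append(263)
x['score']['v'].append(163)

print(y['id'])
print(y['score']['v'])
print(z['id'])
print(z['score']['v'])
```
[1, 7, 1, 9, 263]
[1, 5, 9, 163]
[1, 7, 1, 9]
[1, 5, 9]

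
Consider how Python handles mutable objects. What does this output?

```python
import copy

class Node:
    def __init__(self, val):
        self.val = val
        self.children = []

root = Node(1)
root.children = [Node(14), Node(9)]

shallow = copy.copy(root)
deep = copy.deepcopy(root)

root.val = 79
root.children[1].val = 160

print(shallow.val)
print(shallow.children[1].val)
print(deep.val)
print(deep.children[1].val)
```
1
160
1
9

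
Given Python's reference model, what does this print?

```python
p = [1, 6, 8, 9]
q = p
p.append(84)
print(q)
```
[1, 6, 8, 9, 84]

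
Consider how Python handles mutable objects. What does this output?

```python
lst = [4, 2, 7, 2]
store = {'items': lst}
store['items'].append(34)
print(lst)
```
[4, 2, 7, 2, 34]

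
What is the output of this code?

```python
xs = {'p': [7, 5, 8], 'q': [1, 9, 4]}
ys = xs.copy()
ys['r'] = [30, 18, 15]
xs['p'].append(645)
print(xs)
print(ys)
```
{'p': [7, 5, 8, 645], 'q': [1, 9, 4]}
{'p': [7, 5, 8, 645], 'q': [1, 9, 4], 'r': [30, 18, 15]}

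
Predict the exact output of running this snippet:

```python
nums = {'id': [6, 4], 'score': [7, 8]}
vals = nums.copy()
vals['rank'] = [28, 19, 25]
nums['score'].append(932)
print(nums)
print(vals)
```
{'id': [6, 4], 'score': [7, 8, 932]}
{'id': [6, 4], 'score': [7, 8, 932], 'rank': [28, 19, 25]}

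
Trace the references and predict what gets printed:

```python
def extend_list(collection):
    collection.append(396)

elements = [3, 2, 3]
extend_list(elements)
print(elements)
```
[3, 2, 3, 396]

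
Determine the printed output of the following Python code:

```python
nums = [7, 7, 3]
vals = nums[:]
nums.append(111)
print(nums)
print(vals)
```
[7, 7, 3, 111]
[7, 7, 3]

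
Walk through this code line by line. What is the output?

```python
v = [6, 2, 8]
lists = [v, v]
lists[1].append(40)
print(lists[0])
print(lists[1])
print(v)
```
[6, 2, 8, 40]
[6, 2, 8, 40]
[6, 2, 8, 40]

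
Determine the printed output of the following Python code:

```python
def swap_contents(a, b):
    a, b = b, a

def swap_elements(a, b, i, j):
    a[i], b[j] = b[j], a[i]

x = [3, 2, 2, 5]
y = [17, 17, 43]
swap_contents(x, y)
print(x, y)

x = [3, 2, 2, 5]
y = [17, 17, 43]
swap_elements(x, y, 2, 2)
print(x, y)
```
[3, 2, 2, 5] [17, 17, 43]
[3, 2, 43, 5] [17, 17, 2]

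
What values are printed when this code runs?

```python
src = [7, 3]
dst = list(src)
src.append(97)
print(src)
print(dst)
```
[7, 3, 97]
[7, 3]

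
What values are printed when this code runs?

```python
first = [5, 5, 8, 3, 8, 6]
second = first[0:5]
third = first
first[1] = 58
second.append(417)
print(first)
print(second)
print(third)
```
[5, 58, 8, 3, 8, 6]
[5, 5, 8, 3, 8, 417]
[5, 58, 8, 3, 8, 6]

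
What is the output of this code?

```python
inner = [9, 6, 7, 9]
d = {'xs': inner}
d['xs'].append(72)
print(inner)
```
[9, 6, 7, 9, 72]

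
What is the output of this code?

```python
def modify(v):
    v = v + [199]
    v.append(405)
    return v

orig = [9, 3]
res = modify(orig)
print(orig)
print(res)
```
[9, 3]
[9, 3, 199, 405]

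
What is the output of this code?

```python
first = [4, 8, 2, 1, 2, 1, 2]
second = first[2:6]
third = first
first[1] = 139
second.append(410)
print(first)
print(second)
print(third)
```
[4, 139, 2, 1, 2, 1, 2]
[2, 1, 2, 1, 410]
[4, 139, 2, 1, 2, 1, 2]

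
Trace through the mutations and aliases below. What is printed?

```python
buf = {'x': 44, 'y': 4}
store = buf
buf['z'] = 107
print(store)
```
{'x': 44, 'y': 4, 'z': 107}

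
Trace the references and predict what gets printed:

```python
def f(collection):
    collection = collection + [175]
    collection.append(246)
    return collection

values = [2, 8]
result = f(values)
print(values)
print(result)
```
[2, 8]
[2, 8, 175, 246]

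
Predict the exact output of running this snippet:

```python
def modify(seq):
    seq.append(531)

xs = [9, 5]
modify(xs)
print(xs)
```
[9, 5, 531]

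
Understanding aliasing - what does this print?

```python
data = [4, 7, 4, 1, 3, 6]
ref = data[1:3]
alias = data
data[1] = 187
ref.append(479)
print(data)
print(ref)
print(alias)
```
[4, 187, 4, 1, 3, 6]
[7, 4, 479]
[4, 187, 4, 1, 3, 6]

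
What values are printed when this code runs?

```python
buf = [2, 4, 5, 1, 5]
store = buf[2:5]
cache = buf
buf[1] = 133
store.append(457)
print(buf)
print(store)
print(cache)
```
[2, 133, 5, 1, 5]
[5, 1, 5, 457]
[2, 133, 5, 1, 5]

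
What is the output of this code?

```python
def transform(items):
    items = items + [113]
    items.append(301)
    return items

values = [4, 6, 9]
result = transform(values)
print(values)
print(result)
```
[4, 6, 9]
[4, 6, 9, 113, 301]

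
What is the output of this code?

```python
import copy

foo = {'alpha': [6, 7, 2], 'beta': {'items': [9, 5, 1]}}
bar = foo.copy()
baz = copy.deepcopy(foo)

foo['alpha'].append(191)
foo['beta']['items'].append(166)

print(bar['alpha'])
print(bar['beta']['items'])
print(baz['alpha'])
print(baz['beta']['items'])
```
[6, 7, 2, 191]
[9, 5, 1, 166]
[6, 7, 2]
[9, 5, 1]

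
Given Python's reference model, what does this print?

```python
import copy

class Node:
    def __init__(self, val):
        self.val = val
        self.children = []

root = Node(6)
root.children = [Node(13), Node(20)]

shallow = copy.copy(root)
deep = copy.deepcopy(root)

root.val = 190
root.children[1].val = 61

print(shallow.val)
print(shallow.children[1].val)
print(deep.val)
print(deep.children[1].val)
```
6
61
6
20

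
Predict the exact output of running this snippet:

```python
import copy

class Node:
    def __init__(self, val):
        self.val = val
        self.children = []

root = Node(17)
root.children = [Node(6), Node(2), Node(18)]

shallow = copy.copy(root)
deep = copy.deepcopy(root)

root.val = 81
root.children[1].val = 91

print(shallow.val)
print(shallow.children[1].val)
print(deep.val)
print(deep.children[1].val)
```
17
91
17
2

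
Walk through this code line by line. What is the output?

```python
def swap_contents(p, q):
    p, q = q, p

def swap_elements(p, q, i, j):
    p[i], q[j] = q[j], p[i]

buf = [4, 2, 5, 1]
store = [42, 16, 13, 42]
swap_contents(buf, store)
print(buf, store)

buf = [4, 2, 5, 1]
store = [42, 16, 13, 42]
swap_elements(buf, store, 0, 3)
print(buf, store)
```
[4, 2, 5, 1] [42, 16, 13, 42]
[42, 2, 5, 1] [42, 16, 13, 4]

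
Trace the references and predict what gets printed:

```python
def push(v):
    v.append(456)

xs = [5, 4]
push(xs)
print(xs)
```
[5, 4, 456]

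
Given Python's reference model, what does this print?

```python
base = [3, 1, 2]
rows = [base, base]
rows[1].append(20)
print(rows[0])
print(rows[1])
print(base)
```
[3, 1, 2, 20]
[3, 1, 2, 20]
[3, 1, 2, 20]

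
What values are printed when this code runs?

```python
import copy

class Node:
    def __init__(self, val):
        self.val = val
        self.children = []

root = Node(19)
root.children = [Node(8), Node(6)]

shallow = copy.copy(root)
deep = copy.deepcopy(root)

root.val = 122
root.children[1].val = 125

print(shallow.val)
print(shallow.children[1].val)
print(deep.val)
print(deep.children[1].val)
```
19
125
19
6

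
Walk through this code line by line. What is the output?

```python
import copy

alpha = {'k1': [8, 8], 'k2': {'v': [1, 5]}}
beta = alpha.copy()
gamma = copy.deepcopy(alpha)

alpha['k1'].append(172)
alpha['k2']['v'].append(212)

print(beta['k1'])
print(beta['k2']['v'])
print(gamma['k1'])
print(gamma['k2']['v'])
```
[8, 8, 172]
[1, 5, 212]
[8, 8]
[1, 5]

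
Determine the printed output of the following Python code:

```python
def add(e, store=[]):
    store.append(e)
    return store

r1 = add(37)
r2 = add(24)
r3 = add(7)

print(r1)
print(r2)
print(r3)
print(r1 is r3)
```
[37, 24, 7]
[37, 24, 7]
[37, 24, 7]
True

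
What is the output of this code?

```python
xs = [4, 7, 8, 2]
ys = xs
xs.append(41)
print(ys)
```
[4, 7, 8, 2, 41]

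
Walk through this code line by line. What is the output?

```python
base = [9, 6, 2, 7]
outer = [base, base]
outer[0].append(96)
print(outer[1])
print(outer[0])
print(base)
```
[9, 6, 2, 7, 96]
[9, 6, 2, 7, 96]
[9, 6, 2, 7, 96]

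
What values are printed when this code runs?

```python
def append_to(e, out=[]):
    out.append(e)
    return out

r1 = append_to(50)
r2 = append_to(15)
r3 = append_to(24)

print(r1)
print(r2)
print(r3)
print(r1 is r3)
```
[50, 15, 24]
[50, 15, 24]
[50, 15, 24]
True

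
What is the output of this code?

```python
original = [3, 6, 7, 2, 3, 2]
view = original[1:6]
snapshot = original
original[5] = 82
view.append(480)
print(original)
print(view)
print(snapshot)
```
[3, 6, 7, 2, 3, 82]
[6, 7, 2, 3, 2, 480]
[3, 6, 7, 2, 3, 82]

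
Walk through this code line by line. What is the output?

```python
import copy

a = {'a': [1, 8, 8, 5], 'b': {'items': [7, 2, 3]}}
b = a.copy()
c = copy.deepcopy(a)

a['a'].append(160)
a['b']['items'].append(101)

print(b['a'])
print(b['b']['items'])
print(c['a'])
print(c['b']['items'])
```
[1, 8, 8, 5, 160]
[7, 2, 3, 101]
[1, 8, 8, 5]
[7, 2, 3]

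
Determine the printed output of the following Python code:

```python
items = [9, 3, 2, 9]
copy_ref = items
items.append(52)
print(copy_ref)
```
[9, 3, 2, 9, 52]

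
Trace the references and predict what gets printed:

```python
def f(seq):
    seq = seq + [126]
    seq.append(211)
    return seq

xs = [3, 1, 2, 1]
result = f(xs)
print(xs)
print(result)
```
[3, 1, 2, 1]
[3, 1, 2, 1, 126, 211]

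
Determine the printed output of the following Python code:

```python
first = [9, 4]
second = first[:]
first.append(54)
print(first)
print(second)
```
[9, 4, 54]
[9, 4]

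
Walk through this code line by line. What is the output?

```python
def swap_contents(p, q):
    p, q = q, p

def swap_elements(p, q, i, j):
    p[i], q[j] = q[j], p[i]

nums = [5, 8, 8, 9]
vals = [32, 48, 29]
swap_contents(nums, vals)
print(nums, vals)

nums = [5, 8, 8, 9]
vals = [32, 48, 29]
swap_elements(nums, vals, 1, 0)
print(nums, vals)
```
[5, 8, 8, 9] [32, 48, 29]
[5, 32, 8, 9] [8, 48, 29]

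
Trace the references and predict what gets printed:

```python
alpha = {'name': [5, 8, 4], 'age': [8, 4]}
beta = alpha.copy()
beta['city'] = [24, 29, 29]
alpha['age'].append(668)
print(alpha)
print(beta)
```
{'name': [5, 8, 4], 'age': [8, 4, 668]}
{'name': [5, 8, 4], 'age': [8, 4, 668], 'city': [24, 29, 29]}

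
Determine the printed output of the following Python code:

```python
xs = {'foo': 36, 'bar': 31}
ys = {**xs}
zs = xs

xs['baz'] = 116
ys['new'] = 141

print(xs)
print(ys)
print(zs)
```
{'foo': 36, 'bar': 31, 'baz': 116}
{'foo': 36, 'bar': 31, 'new': 141}
{'foo': 36, 'bar': 31, 'baz': 116}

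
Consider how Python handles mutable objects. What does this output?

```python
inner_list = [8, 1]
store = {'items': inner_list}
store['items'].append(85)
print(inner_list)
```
[8, 1, 85]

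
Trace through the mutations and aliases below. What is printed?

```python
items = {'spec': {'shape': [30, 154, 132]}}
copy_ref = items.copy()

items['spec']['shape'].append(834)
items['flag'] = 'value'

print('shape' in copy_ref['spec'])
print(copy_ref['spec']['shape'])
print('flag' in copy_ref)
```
True
[30, 154, 132, 834]
False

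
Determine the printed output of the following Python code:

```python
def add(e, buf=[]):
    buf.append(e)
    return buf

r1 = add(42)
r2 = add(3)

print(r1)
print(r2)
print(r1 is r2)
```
[42, 3]
[42, 3]
True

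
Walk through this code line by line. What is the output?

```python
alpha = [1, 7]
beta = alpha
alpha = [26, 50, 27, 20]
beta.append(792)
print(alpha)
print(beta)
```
[26, 50, 27, 20]
[1, 7, 792]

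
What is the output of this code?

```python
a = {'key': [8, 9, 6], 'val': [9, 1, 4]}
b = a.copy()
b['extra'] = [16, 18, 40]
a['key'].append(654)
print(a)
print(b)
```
{'key': [8, 9, 6, 654], 'val': [9, 1, 4]}
{'key': [8, 9, 6, 654], 'val': [9, 1, 4], 'extra': [16, 18, 40]}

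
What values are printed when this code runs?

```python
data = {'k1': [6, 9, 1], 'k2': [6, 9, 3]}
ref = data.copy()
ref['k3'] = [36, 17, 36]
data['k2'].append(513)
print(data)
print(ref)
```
{'k1': [6, 9, 1], 'k2': [6, 9, 3, 513]}
{'k1': [6, 9, 1], 'k2': [6, 9, 3, 513], 'k3': [36, 17, 36]}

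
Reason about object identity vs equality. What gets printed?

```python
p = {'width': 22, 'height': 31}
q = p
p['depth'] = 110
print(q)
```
{'width': 22, 'height': 31, 'depth': 110}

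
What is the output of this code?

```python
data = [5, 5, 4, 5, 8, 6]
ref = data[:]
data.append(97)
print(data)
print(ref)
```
[5, 5, 4, 5, 8, 6, 97]
[5, 5, 4, 5, 8, 6]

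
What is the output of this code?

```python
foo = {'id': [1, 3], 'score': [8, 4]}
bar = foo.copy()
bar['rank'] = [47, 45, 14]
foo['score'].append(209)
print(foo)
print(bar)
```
{'id': [1, 3], 'score': [8, 4, 209]}
{'id': [1, 3], 'score': [8, 4, 209], 'rank': [47, 45, 14]}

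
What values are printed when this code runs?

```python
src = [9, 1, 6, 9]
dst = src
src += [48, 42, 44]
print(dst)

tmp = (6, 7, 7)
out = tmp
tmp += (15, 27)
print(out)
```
[9, 1, 6, 9, 48, 42, 44]
(6, 7, 7)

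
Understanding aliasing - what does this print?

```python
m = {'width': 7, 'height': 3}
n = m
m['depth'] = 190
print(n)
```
{'width': 7, 'height': 3, 'depth': 190}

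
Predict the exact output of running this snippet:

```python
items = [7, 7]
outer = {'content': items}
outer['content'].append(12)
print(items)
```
[7, 7, 12]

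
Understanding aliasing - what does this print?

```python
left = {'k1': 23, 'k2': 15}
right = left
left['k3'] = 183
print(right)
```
{'k1': 23, 'k2': 15, 'k3': 183}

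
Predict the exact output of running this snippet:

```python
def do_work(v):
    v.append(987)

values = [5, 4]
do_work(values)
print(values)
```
[5, 4, 987]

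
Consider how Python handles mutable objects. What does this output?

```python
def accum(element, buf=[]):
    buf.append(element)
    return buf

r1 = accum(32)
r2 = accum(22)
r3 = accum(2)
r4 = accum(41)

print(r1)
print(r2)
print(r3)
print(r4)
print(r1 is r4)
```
[32, 22, 2, 41]
[32, 22, 2, 41]
[32, 22, 2, 41]
[32, 22, 2, 41]
True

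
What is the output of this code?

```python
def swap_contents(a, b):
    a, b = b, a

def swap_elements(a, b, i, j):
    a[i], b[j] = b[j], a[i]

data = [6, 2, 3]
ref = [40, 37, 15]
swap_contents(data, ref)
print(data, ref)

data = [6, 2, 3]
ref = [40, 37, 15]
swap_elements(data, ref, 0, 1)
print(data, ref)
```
[6, 2, 3] [40, 37, 15]
[37, 2, 3] [40, 6, 15]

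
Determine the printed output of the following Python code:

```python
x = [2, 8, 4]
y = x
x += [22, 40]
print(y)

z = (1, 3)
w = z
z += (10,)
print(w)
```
[2, 8, 4, 22, 40]
(1, 3)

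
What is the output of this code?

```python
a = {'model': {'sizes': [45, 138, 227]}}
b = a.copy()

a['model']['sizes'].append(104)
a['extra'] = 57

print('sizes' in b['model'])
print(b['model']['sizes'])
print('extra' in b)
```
True
[45, 138, 227, 104]
False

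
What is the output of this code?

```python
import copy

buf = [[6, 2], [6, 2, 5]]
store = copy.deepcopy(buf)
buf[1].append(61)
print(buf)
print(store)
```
[[6, 2], [6, 2, 5, 61]]
[[6, 2], [6, 2, 5]]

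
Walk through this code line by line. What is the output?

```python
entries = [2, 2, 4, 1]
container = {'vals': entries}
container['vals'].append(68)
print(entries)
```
[2, 2, 4, 1, 68]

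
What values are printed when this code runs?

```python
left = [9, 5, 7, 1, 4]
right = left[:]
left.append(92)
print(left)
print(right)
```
[9, 5, 7, 1, 4, 92]
[9, 5, 7, 1, 4]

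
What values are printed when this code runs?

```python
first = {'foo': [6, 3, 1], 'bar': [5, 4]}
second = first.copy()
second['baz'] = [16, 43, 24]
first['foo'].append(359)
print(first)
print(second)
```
{'foo': [6, 3, 1, 359], 'bar': [5, 4]}
{'foo': [6, 3, 1, 359], 'bar': [5, 4], 'baz': [16, 43, 24]}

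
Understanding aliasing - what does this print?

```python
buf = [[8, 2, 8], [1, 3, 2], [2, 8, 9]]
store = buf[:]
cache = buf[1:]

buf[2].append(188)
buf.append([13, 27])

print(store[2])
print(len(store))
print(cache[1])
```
[2, 8, 9, 188]
3
[2, 8, 9, 188]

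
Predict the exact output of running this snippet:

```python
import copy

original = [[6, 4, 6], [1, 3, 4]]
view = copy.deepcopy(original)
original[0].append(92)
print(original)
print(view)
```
[[6, 4, 6, 92], [1, 3, 4]]
[[6, 4, 6], [1, 3, 4]]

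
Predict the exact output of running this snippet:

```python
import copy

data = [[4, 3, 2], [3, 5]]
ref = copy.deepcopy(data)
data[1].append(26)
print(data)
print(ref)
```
[[4, 3, 2], [3, 5, 26]]
[[4, 3, 2], [3, 5]]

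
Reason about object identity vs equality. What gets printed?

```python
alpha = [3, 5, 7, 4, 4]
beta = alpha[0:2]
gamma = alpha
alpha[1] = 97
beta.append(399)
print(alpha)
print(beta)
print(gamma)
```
[3, 97, 7, 4, 4]
[3, 5, 399]
[3, 97, 7, 4, 4]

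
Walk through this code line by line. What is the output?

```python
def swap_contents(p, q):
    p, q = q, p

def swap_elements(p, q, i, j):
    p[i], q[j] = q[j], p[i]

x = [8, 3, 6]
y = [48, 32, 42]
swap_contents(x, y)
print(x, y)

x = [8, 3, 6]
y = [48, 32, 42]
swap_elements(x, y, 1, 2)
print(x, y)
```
[8, 3, 6] [48, 32, 42]
[8, 42, 6] [48, 32, 3]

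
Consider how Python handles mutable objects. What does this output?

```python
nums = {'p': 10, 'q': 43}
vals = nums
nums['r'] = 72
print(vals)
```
{'p': 10, 'q': 43, 'r': 72}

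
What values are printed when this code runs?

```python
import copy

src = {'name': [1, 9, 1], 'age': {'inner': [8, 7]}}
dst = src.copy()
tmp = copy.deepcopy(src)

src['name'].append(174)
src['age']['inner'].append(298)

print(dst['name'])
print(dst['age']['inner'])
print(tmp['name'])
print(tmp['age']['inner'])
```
[1, 9, 1, 174]
[8, 7, 298]
[1, 9, 1]
[8, 7]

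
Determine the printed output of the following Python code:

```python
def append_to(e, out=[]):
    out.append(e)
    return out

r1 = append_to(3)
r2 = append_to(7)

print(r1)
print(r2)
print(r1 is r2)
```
[3, 7]
[3, 7]
True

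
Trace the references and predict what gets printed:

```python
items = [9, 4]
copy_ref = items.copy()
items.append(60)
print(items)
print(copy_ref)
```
[9, 4, 60]
[9, 4]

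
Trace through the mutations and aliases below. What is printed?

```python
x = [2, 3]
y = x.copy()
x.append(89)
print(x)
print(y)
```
[2, 3, 89]
[2, 3]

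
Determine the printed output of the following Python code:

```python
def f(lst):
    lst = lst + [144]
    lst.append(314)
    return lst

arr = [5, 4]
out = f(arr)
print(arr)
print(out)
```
[5, 4]
[5, 4, 144, 314]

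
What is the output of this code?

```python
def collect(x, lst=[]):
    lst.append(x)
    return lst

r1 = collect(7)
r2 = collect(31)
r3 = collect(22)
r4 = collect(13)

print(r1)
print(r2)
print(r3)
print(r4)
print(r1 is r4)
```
[7, 31, 22, 13]
[7, 31, 22, 13]
[7, 31, 22, 13]
[7, 31, 22, 13]
True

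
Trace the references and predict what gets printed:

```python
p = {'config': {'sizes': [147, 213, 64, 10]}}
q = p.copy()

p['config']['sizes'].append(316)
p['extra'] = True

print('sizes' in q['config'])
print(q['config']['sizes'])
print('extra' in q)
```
True
[147, 213, 64, 10, 316]
False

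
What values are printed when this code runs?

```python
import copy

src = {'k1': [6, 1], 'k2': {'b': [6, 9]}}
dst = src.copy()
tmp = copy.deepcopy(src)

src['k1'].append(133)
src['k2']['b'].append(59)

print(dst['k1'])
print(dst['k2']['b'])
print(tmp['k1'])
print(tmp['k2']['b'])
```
[6, 1, 133]
[6, 9, 59]
[6, 1]
[6, 9]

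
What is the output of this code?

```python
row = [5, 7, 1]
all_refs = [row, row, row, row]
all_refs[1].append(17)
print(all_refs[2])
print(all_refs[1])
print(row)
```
[5, 7, 1, 17]
[5, 7, 1, 17]
[5, 7, 1, 17]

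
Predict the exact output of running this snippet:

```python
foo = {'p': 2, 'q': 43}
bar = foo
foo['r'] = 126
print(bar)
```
{'p': 2, 'q': 43, 'r': 126}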